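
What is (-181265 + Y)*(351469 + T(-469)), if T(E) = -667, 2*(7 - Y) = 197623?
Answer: -98248940739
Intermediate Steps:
Y = -197609/2 (Y = 7 - ½*197623 = 7 - 197623/2 = -197609/2 ≈ -98805.)
(-181265 + Y)*(351469 + T(-469)) = (-181265 - 197609/2)*(351469 - 667) = -560139/2*350802 = -98248940739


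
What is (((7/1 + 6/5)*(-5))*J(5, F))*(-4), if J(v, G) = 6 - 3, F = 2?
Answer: 492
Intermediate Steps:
J(v, G) = 3
(((7/1 + 6/5)*(-5))*J(5, F))*(-4) = (((7/1 + 6/5)*(-5))*3)*(-4) = (((7*1 + 6*(1/5))*(-5))*3)*(-4) = (((7 + 6/5)*(-5))*3)*(-4) = (((41/5)*(-5))*3)*(-4) = -41*3*(-4) = -123*(-4) = 492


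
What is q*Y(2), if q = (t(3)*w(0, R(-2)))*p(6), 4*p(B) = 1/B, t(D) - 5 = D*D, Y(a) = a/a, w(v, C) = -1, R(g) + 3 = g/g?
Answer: -7/12 ≈ -0.58333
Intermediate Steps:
R(g) = -2 (R(g) = -3 + g/g = -3 + 1 = -2)
Y(a) = 1
t(D) = 5 + D² (t(D) = 5 + D*D = 5 + D²)
p(B) = 1/(4*B)
q = -7/12 (q = ((5 + 3²)*(-1))*((¼)/6) = ((5 + 9)*(-1))*((¼)*(⅙)) = (14*(-1))*(1/24) = -14*1/24 = -7/12 ≈ -0.58333)
q*Y(2) = -7/12*1 = -7/12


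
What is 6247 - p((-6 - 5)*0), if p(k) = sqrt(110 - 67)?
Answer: 6247 - sqrt(43) ≈ 6240.4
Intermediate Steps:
p(k) = sqrt(43)
6247 - p((-6 - 5)*0) = 6247 - sqrt(43)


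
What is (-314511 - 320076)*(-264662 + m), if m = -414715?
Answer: 431123812299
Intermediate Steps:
(-314511 - 320076)*(-264662 + m) = (-314511 - 320076)*(-264662 - 414715) = -634587*(-679377) = 431123812299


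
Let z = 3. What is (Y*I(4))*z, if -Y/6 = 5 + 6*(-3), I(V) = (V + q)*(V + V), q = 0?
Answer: 7488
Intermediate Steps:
I(V) = 2*V**2 (I(V) = (V + 0)*(V + V) = V*(2*V) = 2*V**2)
Y = 78 (Y = -6*(5 + 6*(-3)) = -6*(5 - 18) = -6*(-13) = 78)
(Y*I(4))*z = (78*(2*4**2))*3 = (78*(2*16))*3 = (78*32)*3 = 2496*3 = 7488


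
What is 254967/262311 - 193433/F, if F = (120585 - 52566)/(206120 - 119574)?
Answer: -29872737387875/121375047 ≈ -2.4612e+5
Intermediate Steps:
F = 68019/86546 ≈ 0.78593
254967/262311 - 193433/F = 254967/262311 - 193433/68019/86546 = 254967*(1/262311) - 193433*86546/68019 = 84989/87437 - 16740852418/68019 = -29872737387875/121375047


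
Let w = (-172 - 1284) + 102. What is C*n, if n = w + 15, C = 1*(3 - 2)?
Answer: -1339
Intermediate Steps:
w = -1354 (w = -1456 + 102 = -1354)
C = 1 (C = 1*1 = 1)
n = -1339 (n = -1354 + 15 = -1339)
C*n = 1*(-1339) = -1339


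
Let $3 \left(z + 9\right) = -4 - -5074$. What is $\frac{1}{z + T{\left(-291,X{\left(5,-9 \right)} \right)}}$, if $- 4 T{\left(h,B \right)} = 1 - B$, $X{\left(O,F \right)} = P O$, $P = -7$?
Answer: $\frac{1}{1672} \approx 0.00059809$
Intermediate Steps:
$X{\left(O,F \right)} = - 7 O$
$T{\left(h,B \right)} = - \frac{1}{4} + \frac{B}{4}$ ($T{\left(h,B \right)} = - \frac{1 - B}{4} = - \frac{1}{4} + \frac{B}{4}$)
$z = 1681$ ($z = -9 + \frac{-4 - -5074}{3} = -9 + \frac{-4 + 5074}{3} = -9 + \frac{1}{3} \cdot 5070 = -9 + 1690 = 1681$)
$\frac{1}{z + T{\left(-291,X{\left(5,-9 \right)} \right)}} = \frac{1}{1681 + \left(- \frac{1}{4} + \frac{\left(-7\right) 5}{4}\right)} = \frac{1}{1681 + \left(- \frac{1}{4} + \frac{1}{4} \left(-35\right)\right)} = \frac{1}{1681 - 9} = \frac{1}{1672}$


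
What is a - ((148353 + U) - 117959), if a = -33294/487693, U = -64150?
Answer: 16462531614/487693 ≈ 33756.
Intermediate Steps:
a = -33294/487693 (a = -33294*1/487693 = -33294/487693 ≈ -0.068268)
a - ((148353 + U) - 117959) = -33294/487693 - ((148353 - 64150) - 117959) = -33294/487693 - (84203 - 117959) = -33294/487693 - 1*(-33756) = -33294/487693 + 33756 = 16462531614/487693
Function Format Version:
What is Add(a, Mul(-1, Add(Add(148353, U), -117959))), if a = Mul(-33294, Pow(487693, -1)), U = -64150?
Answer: Rational(16462531614, 487693) ≈ 33756.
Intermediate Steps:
a = Rational(-33294, 487693) (a = Mul(-33294, Rational(1, 487693)) = Rational(-33294, 487693) ≈ -0.068268)
Add(a, Mul(-1, Add(Add(148353, U), -117959))) = Add(Rational(-33294, 487693), Mul(-1, Add(Add(148353, -64150), -117959))) = Add(Rational(-33294, 487693), Mul(-1, Add(84203, -117959))) = Add(Rational(-33294, 487693), Mul(-1, -33756)) = Add(Rational(-33294, 487693), 33756) = Rational(16462531614, 487693)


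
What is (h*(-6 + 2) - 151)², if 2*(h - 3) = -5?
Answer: 23409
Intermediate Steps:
h = ½ (h = 3 + (½)*(-5) = 3 - 5/2 = ½ ≈ 0.50000)
(h*(-6 + 2) - 151)² = ((-6 + 2)/2 - 151)² = ((½)*(-4) - 151)² = (-2 - 151)² = (-153)² = 23409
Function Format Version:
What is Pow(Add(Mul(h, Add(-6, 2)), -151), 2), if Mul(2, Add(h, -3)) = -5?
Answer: 23409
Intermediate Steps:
h = Rational(1, 2) (h = Add(3, Mul(Rational(1, 2), -5)) = Add(3, Rational(-5, 2)) = Rational(1, 2) ≈ 0.50000)
Pow(Add(Mul(h, Add(-6, 2)), -151), 2) = Pow(Add(Mul(Rational(1, 2), Add(-6, 2)), -151), 2) = Pow(Add(Mul(Rational(1, 2), -4), -151), 2) = Pow(Add(-2, -151), 2) = Pow(-153, 2) = 23409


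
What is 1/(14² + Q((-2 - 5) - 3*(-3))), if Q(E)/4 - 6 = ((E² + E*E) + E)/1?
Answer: 1/260 ≈ 0.0038462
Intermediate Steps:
Q(E) = 24 + 4*E + 8*E² (Q(E) = 24 + 4*(((E² + E*E) + E)/1) = 24 + 4*(((E² + E²) + E)*1) = 24 + 4*((2*E² + E)*1) = 24 + 4*((E + 2*E²)*1) = 24 + 4*(E + 2*E²) = 24 + (4*E + 8*E²) = 24 + 4*E + 8*E²)
1/(14² + Q((-2 - 5) - 3*(-3))) = 1/(14² + (24 + 4*((-2 - 5) - 3*(-3)) + 8*((-2 - 5) - 3*(-3))²)) = 1/(196 + (24 + 4*(-7 + 9) + 8*(-7 + 9)²)) = 1/(196 + (24 + 4*2 + 8*2²)) = 1/(196 + (24 + 8 + 8*4)) = 1/(196 + (24 + 8 + 32)) = 1/(196 + 64) = 1/260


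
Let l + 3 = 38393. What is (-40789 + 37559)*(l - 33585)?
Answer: -15520150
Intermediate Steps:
l = 38390 (l = -3 + 38393 = 38390)
(-40789 + 37559)*(l - 33585) = (-40789 + 37559)*(38390 - 33585) = -3230*4805 = -15520150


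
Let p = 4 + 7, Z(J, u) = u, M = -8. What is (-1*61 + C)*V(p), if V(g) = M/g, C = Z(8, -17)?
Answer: 624/11 ≈ 56.727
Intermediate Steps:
C = -17
p = 11
V(g) = -8/g
(-1*61 + C)*V(p) = (-1*61 - 17)*(-8/11) = (-61 - 17)*(-8*1/11) = -78*(-8/11) = 624/11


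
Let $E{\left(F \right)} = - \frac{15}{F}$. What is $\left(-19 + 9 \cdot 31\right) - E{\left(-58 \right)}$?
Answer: $\frac{15065}{58} \approx 259.74$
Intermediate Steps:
$\left(-19 + 9 \cdot 31\right) - E{\left(-58 \right)} = \left(-19 + 9 \cdot 31\right) - - \frac{15}{-58} = \left(-19 + 279\right) - \left(-15\right) \left(- \frac{1}{58}\right) = 260 - \frac{15}{58} = \frac{15065}{58}$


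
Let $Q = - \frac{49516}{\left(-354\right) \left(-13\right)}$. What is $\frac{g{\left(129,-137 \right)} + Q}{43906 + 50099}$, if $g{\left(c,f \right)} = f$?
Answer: $- \frac{67999}{43261101} \approx -0.0015718$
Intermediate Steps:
$Q = - \frac{24758}{2301}$ ($Q = - \frac{49516}{4602} = \left(-49516\right) \frac{1}{4602} = - \frac{24758}{2301} \approx -10.76$)
$\frac{g{\left(129,-137 \right)} + Q}{43906 + 50099} = \frac{-137 - \frac{24758}{2301}}{43906 + 50099} = - \frac{339995}{2301 \cdot 94005} = \left(- \frac{339995}{2301}\right) \frac{1}{94005} = - \frac{67999}{43261101}$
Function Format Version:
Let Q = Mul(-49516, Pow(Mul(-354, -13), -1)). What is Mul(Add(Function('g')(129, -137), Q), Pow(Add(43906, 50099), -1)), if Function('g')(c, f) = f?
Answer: Rational(-67999, 43261101) ≈ -0.0015718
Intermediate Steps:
Q = Rational(-24758, 2301) (Q = Mul(-49516, Pow(4602, -1)) = Mul(-49516, Rational(1, 4602)) = Rational(-24758, 2301) ≈ -10.760)
Mul(Add(Function('g')(129, -137), Q), Pow(Add(43906, 50099), -1)) = Mul(Add(-137, Rational(-24758, 2301)), Pow(Add(43906, 50099), -1)) = Mul(Rational(-339995, 2301), Pow(94005, -1)) = Mul(Rational(-339995, 2301), Rational(1, 94005)) = Rational(-67999, 43261101)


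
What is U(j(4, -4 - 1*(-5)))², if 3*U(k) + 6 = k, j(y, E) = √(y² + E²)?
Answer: (6 - √17)²/9 ≈ 0.39141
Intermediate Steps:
j(y, E) = √(E² + y²)
U(k) = -2 + k/3
U(j(4, -4 - 1*(-5)))² = (-2 + √((-4 - 1*(-5))² + 4²)/3)² = (-2 + √((-4 + 5)² + 16)/3)² = (-2 + √(1² + 16)/3)² = (-2 + √(1 + 16)/3)² = (-2 + √17/3)²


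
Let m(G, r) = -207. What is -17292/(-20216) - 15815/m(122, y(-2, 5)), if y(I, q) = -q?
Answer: 80823871/1046178 ≈ 77.256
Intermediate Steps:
-17292/(-20216) - 15815/m(122, y(-2, 5)) = -17292/(-20216) - 15815/(-207) = -17292*(-1/20216) - 15815*(-1/207) = 4323/5054 + 15815/207 = 80823871/1046178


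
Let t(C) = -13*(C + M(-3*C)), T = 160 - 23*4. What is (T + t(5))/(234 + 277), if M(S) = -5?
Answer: 68/511 ≈ 0.13307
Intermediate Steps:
T = 68 (T = 160 - 92 = 68)
t(C) = 65 - 13*C (t(C) = -13*(C - 5) = -13*(-5 + C) = 65 - 13*C)
(T + t(5))/(234 + 277) = (68 + (65 - 13*5))/(234 + 277) = (68 + (65 - 65))/511 = (68 + 0)*(1/511) = 68*(1/511) = 68/511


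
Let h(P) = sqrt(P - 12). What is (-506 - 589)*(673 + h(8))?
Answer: -736935 - 2190*I ≈ -7.3694e+5 - 2190.0*I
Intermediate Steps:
h(P) = sqrt(-12 + P)
(-506 - 589)*(673 + h(8)) = (-506 - 589)*(673 + sqrt(-12 + 8)) = -1095*(673 + sqrt(-4)) = -1095*(673 + 2*I) = -736935 - 2190*I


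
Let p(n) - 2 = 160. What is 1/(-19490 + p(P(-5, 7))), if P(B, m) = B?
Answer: -1/19328 ≈ -5.1738e-5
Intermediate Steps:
p(n) = 162 (p(n) = 2 + 160 = 162)
1/(-19490 + p(P(-5, 7))) = 1/(-19490 + 162) = 1/(-19328) = -1/19328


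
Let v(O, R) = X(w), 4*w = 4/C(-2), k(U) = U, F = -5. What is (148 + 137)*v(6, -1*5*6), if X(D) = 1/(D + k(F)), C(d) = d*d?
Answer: -60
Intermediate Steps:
C(d) = d²
w = ¼ (w = (4/((-2)²))/4 = (4/4)/4 = (4*(¼))/4 = (¼)*1 = ¼ ≈ 0.25000)
X(D) = 1/(-5 + D) (X(D) = 1/(D - 5) = 1/(-5 + D))
v(O, R) = -4/19 (v(O, R) = 1/(-5 + ¼) = 1/(-19/4) = -4/19)
(148 + 137)*v(6, -1*5*6) = (148 + 137)*(-4/19) = 285*(-4/19) = -60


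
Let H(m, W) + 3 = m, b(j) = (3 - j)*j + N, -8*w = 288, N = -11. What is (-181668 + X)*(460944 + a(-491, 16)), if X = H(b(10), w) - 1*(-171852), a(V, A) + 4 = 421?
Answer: -4567473900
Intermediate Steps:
w = -36 (w = -⅛*288 = -36)
b(j) = -11 + j*(3 - j) (b(j) = (3 - j)*j - 11 = j*(3 - j) - 11 = -11 + j*(3 - j))
H(m, W) = -3 + m
a(V, A) = 417 (a(V, A) = -4 + 421 = 417)
X = 171768 (X = (-3 + (-11 - 1*10² + 3*10)) - 1*(-171852) = (-3 + (-11 - 1*100 + 30)) + 171852 = (-3 + (-11 - 100 + 30)) + 171852 = (-3 - 81) + 171852 = -84 + 171852 = 171768)
(-181668 + X)*(460944 + a(-491, 16)) = (-181668 + 171768)*(460944 + 417) = -9900*461361 = -4567473900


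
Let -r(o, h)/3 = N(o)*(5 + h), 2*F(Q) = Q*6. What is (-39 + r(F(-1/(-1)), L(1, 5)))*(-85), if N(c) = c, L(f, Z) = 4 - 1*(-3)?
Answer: 12495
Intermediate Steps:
L(f, Z) = 7 (L(f, Z) = 4 + 3 = 7)
F(Q) = 3*Q (F(Q) = (Q*6)/2 = (6*Q)/2 = 3*Q)
r(o, h) = -3*o*(5 + h)
(-39 + r(F(-1/(-1)), L(1, 5)))*(-85) = (-39 - 3*3*(-1/(-1))*(5 + 7))*(-85) = (-39 - 3*3*(-1*(-1))*12)*(-85) = (-39 - 3*3*1*12)*(-85) = (-39 - 3*3*12)*(-85) = (-39 - 108)*(-85) = -147*(-85) = 12495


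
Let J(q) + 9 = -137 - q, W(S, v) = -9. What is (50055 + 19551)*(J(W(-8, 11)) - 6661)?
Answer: -473181588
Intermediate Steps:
J(q) = -146 - q (J(q) = -9 + (-137 - q) = -146 - q)
(50055 + 19551)*(J(W(-8, 11)) - 6661) = (50055 + 19551)*((-146 - 1*(-9)) - 6661) = 69606*((-146 + 9) - 6661) = 69606*(-137 - 6661) = 69606*(-6798) = -473181588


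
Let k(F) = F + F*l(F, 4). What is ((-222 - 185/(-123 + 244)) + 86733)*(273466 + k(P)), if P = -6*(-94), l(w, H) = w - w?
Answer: 2868449033380/121 ≈ 2.3706e+10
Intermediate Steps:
l(w, H) = 0
P = 564
k(F) = F (k(F) = F + F*0 = F + 0 = F)
((-222 - 185/(-123 + 244)) + 86733)*(273466 + k(P)) = ((-222 - 185/(-123 + 244)) + 86733)*(273466 + 564) = ((-222 - 185/121) + 86733)*274030 = (-27047/121 + 86733)*274030 = (10467646/121)*274030 = 2868449033380/121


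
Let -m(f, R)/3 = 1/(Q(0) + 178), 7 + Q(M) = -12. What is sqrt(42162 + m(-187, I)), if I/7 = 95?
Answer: sqrt(118433005)/53 ≈ 205.33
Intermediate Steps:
Q(M) = -19 (Q(M) = -7 - 12 = -19)
I = 665 (I = 7*95 = 665)
m(f, R) = -1/53 (m(f, R) = -3/(-19 + 178) = -3/159 = -3*1/159 = -1/53)
sqrt(42162 + m(-187, I)) = sqrt(42162 - 1/53) = sqrt(2234585/53) = sqrt(118433005)/53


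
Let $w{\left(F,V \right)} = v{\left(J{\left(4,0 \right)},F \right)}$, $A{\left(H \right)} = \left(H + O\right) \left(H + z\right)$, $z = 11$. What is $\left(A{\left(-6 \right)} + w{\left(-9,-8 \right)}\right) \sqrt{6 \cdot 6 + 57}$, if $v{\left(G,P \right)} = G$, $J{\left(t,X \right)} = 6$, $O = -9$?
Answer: $- 69 \sqrt{93} \approx -665.41$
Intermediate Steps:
$A{\left(H \right)} = \left(-9 + H\right) \left(11 + H\right)$ ($A{\left(H \right)} = \left(H - 9\right) \left(H + 11\right) = \left(-9 + H\right) \left(11 + H\right)$)
$w{\left(F,V \right)} = 6$
$\left(A{\left(-6 \right)} + w{\left(-9,-8 \right)}\right) \sqrt{6 \cdot 6 + 57} = \left(\left(-99 + \left(-6\right)^{2} + 2 \left(-6\right)\right) + 6\right) \sqrt{6 \cdot 6 + 57} = \left(\left(-99 + 36 - 12\right) + 6\right) \sqrt{36 + 57} = \left(-75 + 6\right) \sqrt{93} = - 69 \sqrt{93}$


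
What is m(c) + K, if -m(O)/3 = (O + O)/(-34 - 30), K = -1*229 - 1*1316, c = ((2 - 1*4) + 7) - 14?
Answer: -49467/32 ≈ -1545.8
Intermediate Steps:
c = -9 (c = ((2 - 4) + 7) - 14 = (-2 + 7) - 14 = 5 - 14 = -9)
K = -1545 (K = -229 - 1316 = -1545)
m(O) = 3*O/32 (m(O) = -3*(O + O)/(-34 - 30) = -3*2*O/(-64) = -3*2*O*(-1)/64 = -(-3)*O/32 = 3*O/32)
m(c) + K = (3/32)*(-9) - 1545 = -27/32 - 1545 = -49467/32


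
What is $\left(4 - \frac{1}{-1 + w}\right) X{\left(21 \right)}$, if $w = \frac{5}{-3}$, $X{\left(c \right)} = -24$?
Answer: $-105$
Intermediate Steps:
$w = - \frac{5}{3}$ ($w = 5 \left(- \frac{1}{3}\right) = - \frac{5}{3} \approx -1.6667$)
$\left(4 - \frac{1}{-1 + w}\right) X{\left(21 \right)} = \left(4 - \frac{1}{-1 - \frac{5}{3}}\right) \left(-24\right) = \left(4 - \frac{1}{- \frac{8}{3}}\right) \left(-24\right) = \left(4 - - \frac{3}{8}\right) \left(-24\right) = \left(4 + \frac{3}{8}\right) \left(-24\right) = \frac{35}{8} \left(-24\right) = -105$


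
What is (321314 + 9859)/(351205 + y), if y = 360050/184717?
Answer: 20391094347/21624631345 ≈ 0.94296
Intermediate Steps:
y = 360050/184717 (y = 360050*(1/184717) = 360050/184717 ≈ 1.9492)
(321314 + 9859)/(351205 + y) = (321314 + 9859)/(351205 + 360050/184717) = 331173/(64873894035/184717) = 331173*(184717/64873894035) = 20391094347/21624631345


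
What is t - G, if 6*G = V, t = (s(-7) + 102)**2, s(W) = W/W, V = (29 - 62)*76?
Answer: 11027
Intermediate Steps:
V = -2508 (V = -33*76 = -2508)
s(W) = 1
t = 10609 (t = (1 + 102)**2 = 103**2 = 10609)
G = -418 (G = (1/6)*(-2508) = -418)
t - G = 10609 - 1*(-418) = 10609 + 418 = 11027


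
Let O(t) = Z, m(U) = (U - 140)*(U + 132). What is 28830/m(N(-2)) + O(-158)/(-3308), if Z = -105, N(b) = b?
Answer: -4671567/3053284 ≈ -1.5300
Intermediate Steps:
m(U) = (-140 + U)*(132 + U)
O(t) = -105
28830/m(N(-2)) + O(-158)/(-3308) = 28830/(-18480 + (-2)² - 8*(-2)) - 105/(-3308) = 28830/(-18480 + 4 + 16) - 105*(-1/3308) = 28830/(-18460) + 105/3308 = 28830*(-1/18460) + 105/3308 = -2883/1846 + 105/3308 = -4671567/3053284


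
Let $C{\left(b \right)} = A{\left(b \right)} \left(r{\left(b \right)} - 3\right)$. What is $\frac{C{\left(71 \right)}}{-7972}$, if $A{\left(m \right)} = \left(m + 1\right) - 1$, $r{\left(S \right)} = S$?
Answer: $- \frac{1207}{1993} \approx -0.60562$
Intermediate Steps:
$A{\left(m \right)} = m$ ($A{\left(m \right)} = \left(1 + m\right) - 1 = m$)
$C{\left(b \right)} = b \left(-3 + b\right)$ ($C{\left(b \right)} = b \left(b - 3\right) = b \left(-3 + b\right)$)
$\frac{C{\left(71 \right)}}{-7972} = \frac{71 \left(-3 + 71\right)}{-7972} = 71 \cdot 68 \left(- \frac{1}{7972}\right) = 4828 \left(- \frac{1}{7972}\right) = - \frac{1207}{1993}$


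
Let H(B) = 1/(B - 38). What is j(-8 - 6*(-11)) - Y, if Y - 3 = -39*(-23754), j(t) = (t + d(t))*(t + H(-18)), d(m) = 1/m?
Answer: -2998050277/3248 ≈ -9.2305e+5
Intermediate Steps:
H(B) = 1/(-38 + B)
j(t) = (-1/56 + t)*(t + 1/t) (j(t) = (t + 1/t)*(t + 1/(-38 - 18)) = (t + 1/t)*(t + 1/(-56)) = (t + 1/t)*(t - 1/56) = (t + 1/t)*(-1/56 + t) = (-1/56 + t)*(t + 1/t))
Y = 926409 (Y = 3 - 39*(-23754) = 3 + 926406 = 926409)
j(-8 - 6*(-11)) - Y = (1 + (-8 - 6*(-11))² - (-8 - 6*(-11))/56 - 1/(56*(-8 - 6*(-11)))) - 1*926409 = (1 + (-8 + 66)² - (-8 + 66)/56 - 1/(56*(-8 + 66))) - 926409 = (1 + 58² - 1/56*58 - 1/56/58) - 926409 = (1 + 3364 - 29/28 - 1/56*1/58) - 926409 = (1 + 3364 - 29/28 - 1/3248) - 926409 = 10926155/3248 - 926409 = -2998050277/3248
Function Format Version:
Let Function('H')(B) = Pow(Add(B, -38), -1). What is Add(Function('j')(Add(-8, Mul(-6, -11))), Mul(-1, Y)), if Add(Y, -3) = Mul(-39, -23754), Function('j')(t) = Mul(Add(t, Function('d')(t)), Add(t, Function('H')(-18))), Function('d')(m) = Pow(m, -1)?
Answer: Rational(-2998050277, 3248) ≈ -9.2305e+5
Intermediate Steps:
Function('H')(B) = Pow(Add(-38, B), -1)
Function('j')(t) = Mul(Add(Rational(-1, 56), t), Add(t, Pow(t, -1))) (Function('j')(t) = Mul(Add(t, Pow(t, -1)), Add(t, Pow(Add(-38, -18), -1))) = Mul(Add(t, Pow(t, -1)), Add(t, Pow(-56, -1))) = Mul(Add(t, Pow(t, -1)), Add(t, Rational(-1, 56))) = Mul(Add(t, Pow(t, -1)), Add(Rational(-1, 56), t)) = Mul(Add(Rational(-1, 56), t), Add(t, Pow(t, -1))))
Y = 926409 (Y = Add(3, Mul(-39, -23754)) = Add(3, 926406) = 926409)
Add(Function('j')(Add(-8, Mul(-6, -11))), Mul(-1, Y)) = Add(Add(1, Pow(Add(-8, Mul(-6, -11)), 2), Mul(Rational(-1, 56), Add(-8, Mul(-6, -11))), Mul(Rational(-1, 56), Pow(Add(-8, Mul(-6, -11)), -1))), Mul(-1, 926409)) = Add(Add(1, Pow(Add(-8, 66), 2), Mul(Rational(-1, 56), Add(-8, 66)), Mul(Rational(-1, 56), Pow(Add(-8, 66), -1))), -926409) = Add(Add(1, Pow(58, 2), Mul(Rational(-1, 56), 58), Mul(Rational(-1, 56), Pow(58, -1))), -926409) = Add(Add(1, 3364, Rational(-29, 28), Mul(Rational(-1, 56), Rational(1, 58))), -926409) = Add(Add(1, 3364, Rational(-29, 28), Rational(-1, 3248)), -926409) = Add(Rational(10926155, 3248), -926409) = Rational(-2998050277, 3248)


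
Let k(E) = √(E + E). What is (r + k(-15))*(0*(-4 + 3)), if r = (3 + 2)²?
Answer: 0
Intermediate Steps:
k(E) = √2*√E (k(E) = √(2*E) = √2*√E)
r = 25 (r = 5² = 25)
(r + k(-15))*(0*(-4 + 3)) = (25 + √2*√(-15))*(0*(-4 + 3)) = (25 + √2*(I*√15))*(0*(-1)) = (25 + I*√30)*0 = 0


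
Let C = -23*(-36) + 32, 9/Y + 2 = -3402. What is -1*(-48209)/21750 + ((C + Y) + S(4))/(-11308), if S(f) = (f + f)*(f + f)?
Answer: 893635831019/418605198000 ≈ 2.1348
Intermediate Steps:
Y = -9/3404 (Y = 9/(-2 - 3402) = 9/(-3404) = 9*(-1/3404) = -9/3404 ≈ -0.0026439)
S(f) = 4*f² (S(f) = (2*f)*(2*f) = 4*f²)
C = 860 (C = 828 + 32 = 860)
-1*(-48209)/21750 + ((C + Y) + S(4))/(-11308) = -1*(-48209)/21750 + ((860 - 9/3404) + 4*4²)/(-11308) = 48209*(1/21750) + (2927431/3404 + 4*16)*(-1/11308) = 48209/21750 + (2927431/3404 + 64)*(-1/11308) = 48209/21750 + (3145287/3404)*(-1/11308) = 48209/21750 - 3145287/38492432 = 893635831019/418605198000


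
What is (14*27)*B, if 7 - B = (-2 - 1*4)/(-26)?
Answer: 33264/13 ≈ 2558.8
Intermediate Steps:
B = 88/13 (B = 7 - (-2 - 1*4)/(-26) = 7 - (-2 - 4)*(-1)/26 = 7 - (-6)*(-1)/26 = 7 - 1*3/13 = 7 - 3/13 = 88/13 ≈ 6.7692)
(14*27)*B = (14*27)*(88/13) = 378*(88/13) = 33264/13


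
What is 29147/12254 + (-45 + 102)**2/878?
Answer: 16351078/2689753 ≈ 6.0790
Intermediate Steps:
29147/12254 + (-45 + 102)**2/878 = 29147*(1/12254) + 57**2*(1/878) = 29147/12254 + 3249*(1/878) = 29147/12254 + 3249/878 = 16351078/2689753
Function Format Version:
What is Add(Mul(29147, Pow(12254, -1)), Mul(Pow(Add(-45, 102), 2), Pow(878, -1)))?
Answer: Rational(16351078, 2689753) ≈ 6.0790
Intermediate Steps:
Add(Mul(29147, Pow(12254, -1)), Mul(Pow(Add(-45, 102), 2), Pow(878, -1))) = Add(Mul(29147, Rational(1, 12254)), Mul(Pow(57, 2), Rational(1, 878))) = Add(Rational(29147, 12254), Mul(3249, Rational(1, 878))) = Add(Rational(29147, 12254), Rational(3249, 878)) = Rational(16351078, 2689753)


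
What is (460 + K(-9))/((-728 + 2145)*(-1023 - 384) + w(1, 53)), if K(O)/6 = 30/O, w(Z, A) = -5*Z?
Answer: -110/498431 ≈ -0.00022069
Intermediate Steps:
K(O) = 180/O (K(O) = 6*(30/O) = 180/O)
(460 + K(-9))/((-728 + 2145)*(-1023 - 384) + w(1, 53)) = (460 + 180/(-9))/((-728 + 2145)*(-1023 - 384) - 5*1) = (460 + 180*(-⅑))/(1417*(-1407) - 5) = (460 - 20)/(-1993719 - 5) = 440/(-1993724) = 440*(-1/1993724) = -110/498431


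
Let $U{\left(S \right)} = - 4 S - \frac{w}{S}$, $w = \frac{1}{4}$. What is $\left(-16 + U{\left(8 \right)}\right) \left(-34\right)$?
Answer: $\frac{26129}{16} \approx 1633.1$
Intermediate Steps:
$w = \frac{1}{4} \approx 0.25$
$U{\left(S \right)} = - 4 S - \frac{1}{4 S}$
$\left(-16 + U{\left(8 \right)}\right) \left(-34\right) = \left(-16 - \left(32 + \frac{1}{4 \cdot 8}\right)\right) \left(-34\right) = \left(-16 - \frac{1025}{32}\right) \left(-34\right) = \left(- \frac{1537}{32}\right) \left(-34\right) = \frac{26129}{16}$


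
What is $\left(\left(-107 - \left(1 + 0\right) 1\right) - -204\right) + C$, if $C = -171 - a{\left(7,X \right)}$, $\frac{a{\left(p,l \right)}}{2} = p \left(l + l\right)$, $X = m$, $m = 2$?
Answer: $-131$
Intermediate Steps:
$X = 2$
$a{\left(p,l \right)} = 4 l p$ ($a{\left(p,l \right)} = 2 p \left(l + l\right) = 2 p 2 l = 2 \cdot 2 l p = 4 l p$)
$C = -227$ ($C = -171 - 4 \cdot 2 \cdot 7 = -171 - 56 = -227$)
$\left(\left(-107 - \left(1 + 0\right) 1\right) - -204\right) + C = \left(\left(-107 - \left(1 + 0\right) 1\right) - -204\right) - 227 = \left(\left(-107 - 1 \cdot 1\right) + 204\right) - 227 = \left(\left(-107 - 1\right) + 204\right) - 227 = \left(-108 + 204\right) - 227 = 96 - 227 = -131$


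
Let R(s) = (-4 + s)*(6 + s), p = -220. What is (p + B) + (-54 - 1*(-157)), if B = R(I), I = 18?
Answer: 219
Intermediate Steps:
B = 336 (B = -24 + 18² + 2*18 = -24 + 324 + 36 = 336)
(p + B) + (-54 - 1*(-157)) = (-220 + 336) + (-54 - 1*(-157)) = 116 + (-54 + 157) = 116 + 103 = 219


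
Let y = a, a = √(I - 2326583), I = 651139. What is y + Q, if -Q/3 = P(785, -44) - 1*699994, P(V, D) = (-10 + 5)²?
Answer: 2099907 + 2*I*√418861 ≈ 2.0999e+6 + 1294.4*I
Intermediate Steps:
P(V, D) = 25 (P(V, D) = (-5)² = 25)
a = 2*I*√418861 (a = √(651139 - 2326583) = √(-1675444) = 2*I*√418861 ≈ 1294.4*I)
y = 2*I*√418861 ≈ 1294.4*I
Q = 2099907 (Q = -3*(25 - 1*699994) = -3*(25 - 699994) = -3*(-699969) = 2099907)
y + Q = 2*I*√418861 + 2099907 = 2099907 + 2*I*√418861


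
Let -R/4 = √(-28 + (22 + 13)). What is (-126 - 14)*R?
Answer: 560*√7 ≈ 1481.6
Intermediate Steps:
R = -4*√7 (R = -4*√(-28 + (22 + 13)) = -4*√(-28 + 35) = -4*√7 ≈ -10.583)
(-126 - 14)*R = (-126 - 14)*(-4*√7) = -(-560)*√7 = 560*√7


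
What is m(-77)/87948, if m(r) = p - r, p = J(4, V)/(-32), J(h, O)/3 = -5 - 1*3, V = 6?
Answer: 311/351792 ≈ 0.00088404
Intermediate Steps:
J(h, O) = -24 (J(h, O) = 3*(-5 - 1*3) = 3*(-5 - 3) = 3*(-8) = -24)
p = ¾ (p = -24/(-32) = -24*(-1/32) = ¾ ≈ 0.75000)
m(r) = ¾ - r
m(-77)/87948 = (¾ - 1*(-77))/87948 = (¾ + 77)*(1/87948) = (311/4)*(1/87948) = 311/351792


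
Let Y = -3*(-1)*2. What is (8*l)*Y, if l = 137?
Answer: 6576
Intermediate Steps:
Y = 6 (Y = 3*2 = 6)
(8*l)*Y = (8*137)*6 = 1096*6 = 6576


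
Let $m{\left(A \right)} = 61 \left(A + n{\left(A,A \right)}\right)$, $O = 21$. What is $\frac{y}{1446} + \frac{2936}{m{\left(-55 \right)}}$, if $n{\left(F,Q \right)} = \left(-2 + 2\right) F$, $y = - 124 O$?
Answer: $- \frac{2163646}{808555} \approx -2.6759$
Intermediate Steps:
$y = -2604$ ($y = \left(-124\right) 21 = -2604$)
$n{\left(F,Q \right)} = 0$ ($n{\left(F,Q \right)} = 0 F = 0$)
$m{\left(A \right)} = 61 A$ ($m{\left(A \right)} = 61 \left(A + 0\right) = 61 A$)
$\frac{y}{1446} + \frac{2936}{m{\left(-55 \right)}} = - \frac{2604}{1446} + \frac{2936}{61 \left(-55\right)} = \left(-2604\right) \frac{1}{1446} + \frac{2936}{-3355} = - \frac{434}{241} + 2936 \left(- \frac{1}{3355}\right) = - \frac{434}{241} - \frac{2936}{3355} = - \frac{2163646}{808555}$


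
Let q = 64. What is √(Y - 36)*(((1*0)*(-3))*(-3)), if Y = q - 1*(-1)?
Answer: 0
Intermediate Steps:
Y = 65 (Y = 64 - 1*(-1) = 64 + 1 = 65)
√(Y - 36)*(((1*0)*(-3))*(-3)) = √(65 - 36)*(((1*0)*(-3))*(-3)) = √29*((0*(-3))*(-3)) = √29*(0*(-3)) = √29*0 = 0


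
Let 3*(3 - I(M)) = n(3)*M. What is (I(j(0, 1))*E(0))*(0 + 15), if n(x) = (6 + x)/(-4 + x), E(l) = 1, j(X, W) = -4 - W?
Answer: -180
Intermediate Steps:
n(x) = (6 + x)/(-4 + x)
I(M) = 3 + 3*M (I(M) = 3 - (6 + 3)/(-4 + 3)*M/3 = 3 - 9/(-1)*M/3 = 3 - (-1*9)*M/3 = 3 - (-3)*M = 3 + 3*M)
(I(j(0, 1))*E(0))*(0 + 15) = ((3 + 3*(-4 - 1*1))*1)*(0 + 15) = ((3 + 3*(-4 - 1))*1)*15 = ((3 + 3*(-5))*1)*15 = ((3 - 15)*1)*15 = -12*1*15 = -12*15 = -180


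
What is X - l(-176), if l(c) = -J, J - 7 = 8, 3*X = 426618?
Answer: 142221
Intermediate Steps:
X = 142206 (X = (⅓)*426618 = 142206)
J = 15 (J = 7 + 8 = 15)
l(c) = -15 (l(c) = -1*15 = -15)
X - l(-176) = 142206 - 1*(-15) = 142206 + 15 = 142221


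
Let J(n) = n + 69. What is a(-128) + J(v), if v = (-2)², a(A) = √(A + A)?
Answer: 73 + 16*I ≈ 73.0 + 16.0*I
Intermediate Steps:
a(A) = √2*√A (a(A) = √(2*A) = √2*√A)
v = 4
J(n) = 69 + n
a(-128) + J(v) = √2*√(-128) + (69 + 4) = √2*(8*I*√2) + 73 = 16*I + 73 = 73 + 16*I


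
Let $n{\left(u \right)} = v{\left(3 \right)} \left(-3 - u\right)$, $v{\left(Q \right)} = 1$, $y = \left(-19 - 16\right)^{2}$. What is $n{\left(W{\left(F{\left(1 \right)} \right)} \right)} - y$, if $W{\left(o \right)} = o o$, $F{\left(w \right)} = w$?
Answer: $-1229$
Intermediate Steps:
$y = 1225$ ($y = \left(-35\right)^{2} = 1225$)
$W{\left(o \right)} = o^{2}$
$n{\left(u \right)} = -3 - u$ ($n{\left(u \right)} = 1 \left(-3 - u\right) = -3 - u$)
$n{\left(W{\left(F{\left(1 \right)} \right)} \right)} - y = \left(-3 - 1^{2}\right) - 1225 = \left(-3 - 1\right) - 1225 = -4 - 1225 = -1229$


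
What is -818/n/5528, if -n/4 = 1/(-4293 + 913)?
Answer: -345605/2764 ≈ -125.04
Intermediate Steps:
n = 1/845 (n = -4/(-4293 + 913) = -4/(-3380) = -4*(-1/3380) = 1/845 ≈ 0.0011834)
-818/n/5528 = -818/1/845/5528 = -818*845*(1/5528) = -691210*1/5528 = -345605/2764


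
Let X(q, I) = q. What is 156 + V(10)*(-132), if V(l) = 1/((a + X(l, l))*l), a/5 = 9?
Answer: 3894/25 ≈ 155.76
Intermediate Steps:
a = 45 (a = 5*9 = 45)
V(l) = 1/(l*(45 + l)) (V(l) = 1/((45 + l)*l) = 1/(l*(45 + l)))
156 + V(10)*(-132) = 156 + (1/(10*(45 + 10)))*(-132) = 156 + ((⅒)/55)*(-132) = 156 + ((⅒)*(1/55))*(-132) = 156 + (1/550)*(-132) = 156 - 6/25 = 3894/25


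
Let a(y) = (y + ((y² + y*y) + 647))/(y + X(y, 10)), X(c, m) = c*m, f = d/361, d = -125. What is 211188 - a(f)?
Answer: 104912747312/496375 ≈ 2.1136e+5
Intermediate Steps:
f = -125/361 ≈ -0.34626
a(y) = (647 + y + 2*y²)/(11*y) (a(y) = (y + ((y² + y*y) + 647))/(y + y*10) = (y + ((y² + y²) + 647))/(y + 10*y) = (y + (2*y² + 647))/((11*y)) = (y + (647 + 2*y²))*(1/(11*y)) = (647 + y + 2*y²)*(1/(11*y)) = (647 + y + 2*y²)/(11*y))
211188 - a(f) = 211188 - (647 - 125/361 + 2*(-125/361)²)/(11*(-125/361)) = 211188 - (-361)*(647 - 125/361 + 2*(15625/130321))/(11*125) = 211188 - (-361)*(647 - 125/361 + 31250/130321)/(11*125) = 211188 - (-361)*84303812/(11*125*130321) = 211188 - 1*(-84303812/496375) = 211188 + 84303812/496375 = 104912747312/496375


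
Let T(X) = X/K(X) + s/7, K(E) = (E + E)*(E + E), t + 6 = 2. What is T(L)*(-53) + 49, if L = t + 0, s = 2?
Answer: 4163/112 ≈ 37.170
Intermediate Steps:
t = -4 (t = -6 + 2 = -4)
K(E) = 4*E² (K(E) = (2*E)*(2*E) = 4*E²)
L = -4 (L = -4 + 0 = -4)
T(X) = 2/7 + 1/(4*X) (T(X) = X/((4*X²)) + 2/7 = X*(1/(4*X²)) + 2*(⅐) = 1/(4*X) + 2/7 = 2/7 + 1/(4*X))
T(L)*(-53) + 49 = ((1/28)*(7 + 8*(-4))/(-4))*(-53) + 49 = ((1/28)*(-¼)*(7 - 32))*(-53) + 49 = ((1/28)*(-¼)*(-25))*(-53) + 49 = (25/112)*(-53) + 49 = -1325/112 + 49 = 4163/112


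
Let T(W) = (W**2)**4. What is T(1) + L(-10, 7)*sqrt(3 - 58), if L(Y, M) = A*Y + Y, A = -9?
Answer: 1 + 80*I*sqrt(55) ≈ 1.0 + 593.3*I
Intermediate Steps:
L(Y, M) = -8*Y (L(Y, M) = -9*Y + Y = -8*Y)
T(W) = W**8
T(1) + L(-10, 7)*sqrt(3 - 58) = 1**8 + (-8*(-10))*sqrt(3 - 58) = 1 + 80*sqrt(-55) = 1 + 80*(I*sqrt(55)) = 1 + 80*I*sqrt(55)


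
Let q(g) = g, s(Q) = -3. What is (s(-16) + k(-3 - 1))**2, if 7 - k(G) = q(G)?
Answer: 64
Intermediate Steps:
k(G) = 7 - G
(s(-16) + k(-3 - 1))**2 = (-3 + (7 - (-3 - 1)))**2 = (-3 + (7 - 1*(-4)))**2 = (-3 + (7 + 4))**2 = (-3 + 11)**2 = 8**2 = 64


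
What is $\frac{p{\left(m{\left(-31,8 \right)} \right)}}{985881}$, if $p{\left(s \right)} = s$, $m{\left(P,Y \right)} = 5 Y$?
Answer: $\frac{40}{985881} \approx 4.0573 \cdot 10^{-5}$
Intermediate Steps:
$\frac{p{\left(m{\left(-31,8 \right)} \right)}}{985881} = \frac{5 \cdot 8}{985881} = 40 \cdot \frac{1}{985881} = \frac{40}{985881}$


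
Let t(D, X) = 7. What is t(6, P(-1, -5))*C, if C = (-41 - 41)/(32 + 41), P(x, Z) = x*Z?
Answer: -574/73 ≈ -7.8630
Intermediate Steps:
P(x, Z) = Z*x
C = -82/73 ≈ -1.1233
t(6, P(-1, -5))*C = 7*(-82/73) = -574/73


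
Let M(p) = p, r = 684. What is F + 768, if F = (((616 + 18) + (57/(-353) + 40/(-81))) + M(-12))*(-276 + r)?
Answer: 2423510632/9531 ≈ 2.5428e+5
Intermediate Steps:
F = 2416190824/9531 (F = (((616 + 18) + (57/(-353) + 40/(-81))) - 12)*(-276 + 684) = ((634 + (57*(-1/353) + 40*(-1/81))) - 12)*408 = ((634 + (-57/353 - 40/81)) - 12)*408 = ((634 - 18737/28593) - 12)*408 = (18109225/28593 - 12)*408 = (17766109/28593)*408 = 2416190824/9531 ≈ 2.5351e+5)
F + 768 = 2416190824/9531 + 768 = 2423510632/9531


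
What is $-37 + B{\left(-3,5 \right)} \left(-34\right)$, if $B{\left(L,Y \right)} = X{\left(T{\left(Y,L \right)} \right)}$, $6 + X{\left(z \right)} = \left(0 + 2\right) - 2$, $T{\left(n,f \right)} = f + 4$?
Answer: $167$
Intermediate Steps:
$T{\left(n,f \right)} = 4 + f$
$X{\left(z \right)} = -6$ ($X{\left(z \right)} = -6 + \left(\left(0 + 2\right) - 2\right) = -6 + \left(2 - 2\right) = -6 + 0 = -6$)
$B{\left(L,Y \right)} = -6$
$-37 + B{\left(-3,5 \right)} \left(-34\right) = -37 - -204 = -37 + 204 = 167$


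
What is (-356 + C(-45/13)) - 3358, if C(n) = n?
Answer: -48327/13 ≈ -3717.5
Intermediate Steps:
(-356 + C(-45/13)) - 3358 = (-356 - 45/13) - 3358 = -4673/13 - 3358 = -48327/13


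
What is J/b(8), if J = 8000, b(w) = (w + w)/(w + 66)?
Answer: 37000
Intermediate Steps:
b(w) = 2*w/(66 + w) (b(w) = (2*w)/(66 + w) = 2*w/(66 + w))
J/b(8) = 8000/((2*8/(66 + 8))) = 8000/((2*8/74)) = 8000/((2*8*(1/74))) = 8000/(8/37) = 8000*(37/8) = 37000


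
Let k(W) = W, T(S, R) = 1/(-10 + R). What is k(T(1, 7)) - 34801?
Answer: -104404/3 ≈ -34801.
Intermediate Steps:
k(T(1, 7)) - 34801 = 1/(-10 + 7) - 34801 = 1/(-3) - 34801 = -1/3 - 34801 = -104404/3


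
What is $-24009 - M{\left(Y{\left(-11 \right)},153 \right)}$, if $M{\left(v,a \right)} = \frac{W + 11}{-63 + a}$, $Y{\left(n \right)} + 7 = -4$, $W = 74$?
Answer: $- \frac{432179}{18} \approx -24010.0$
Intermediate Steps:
$Y{\left(n \right)} = -11$ ($Y{\left(n \right)} = -7 - 4 = -11$)
$M{\left(v,a \right)} = \frac{85}{-63 + a}$ ($M{\left(v,a \right)} = \frac{74 + 11}{-63 + a} = \frac{85}{-63 + a}$)
$-24009 - M{\left(Y{\left(-11 \right)},153 \right)} = -24009 - \frac{85}{-63 + 153} = -24009 - \frac{85}{90} = -24009 - 85 \cdot \frac{1}{90} = -24009 - \frac{17}{18} = - \frac{432179}{18}$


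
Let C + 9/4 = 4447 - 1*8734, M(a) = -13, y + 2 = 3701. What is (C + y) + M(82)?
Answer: -2413/4 ≈ -603.25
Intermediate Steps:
y = 3699 (y = -2 + 3701 = 3699)
C = -17157/4 (C = -9/4 + (4447 - 1*8734) = -9/4 + (4447 - 8734) = -9/4 - 4287 = -17157/4 ≈ -4289.3)
(C + y) + M(82) = (-17157/4 + 3699) - 13 = -2361/4 - 13 = -2413/4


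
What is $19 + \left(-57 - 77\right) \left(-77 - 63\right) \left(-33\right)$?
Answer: $-619061$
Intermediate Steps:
$19 + \left(-57 - 77\right) \left(-77 - 63\right) \left(-33\right) = 19 + \left(-134\right) \left(-140\right) \left(-33\right) = 19 + 18760 \left(-33\right) = 19 - 619080 = -619061$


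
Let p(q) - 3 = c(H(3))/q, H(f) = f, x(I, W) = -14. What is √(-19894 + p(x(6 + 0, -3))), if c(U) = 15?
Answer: I*√3898846/14 ≈ 141.04*I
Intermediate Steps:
p(q) = 3 + 15/q
√(-19894 + p(x(6 + 0, -3))) = √(-19894 + (3 + 15/(-14))) = √(-19894 + (3 + 15*(-1/14))) = √(-19894 + (3 - 15/14)) = √(-19894 + 27/14) = √(-278489/14) = I*√3898846/14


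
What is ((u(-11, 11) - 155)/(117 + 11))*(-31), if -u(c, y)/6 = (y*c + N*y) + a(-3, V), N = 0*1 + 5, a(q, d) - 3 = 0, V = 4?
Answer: -6913/128 ≈ -54.008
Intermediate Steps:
a(q, d) = 3 (a(q, d) = 3 + 0 = 3)
N = 5 (N = 0 + 5 = 5)
u(c, y) = -18 - 30*y - 6*c*y (u(c, y) = -6*((y*c + 5*y) + 3) = -6*((c*y + 5*y) + 3) = -6*((5*y + c*y) + 3) = -6*(3 + 5*y + c*y) = -18 - 30*y - 6*c*y)
((u(-11, 11) - 155)/(117 + 11))*(-31) = (((-18 - 30*11 - 6*(-11)*11) - 155)/(117 + 11))*(-31) = (((-18 - 330 + 726) - 155)/128)*(-31) = ((378 - 155)*(1/128))*(-31) = (223*(1/128))*(-31) = (223/128)*(-31) = -6913/128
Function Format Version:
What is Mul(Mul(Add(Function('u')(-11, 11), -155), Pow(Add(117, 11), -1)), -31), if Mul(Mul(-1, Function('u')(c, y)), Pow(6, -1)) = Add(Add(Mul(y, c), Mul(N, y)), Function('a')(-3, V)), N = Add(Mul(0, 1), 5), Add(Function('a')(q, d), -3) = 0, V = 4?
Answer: Rational(-6913, 128) ≈ -54.008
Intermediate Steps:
Function('a')(q, d) = 3 (Function('a')(q, d) = Add(3, 0) = 3)
N = 5 (N = Add(0, 5) = 5)
Function('u')(c, y) = Add(-18, Mul(-30, y), Mul(-6, c, y)) (Function('u')(c, y) = Mul(-6, Add(Add(Mul(y, c), Mul(5, y)), 3)) = Mul(-6, Add(Add(Mul(c, y), Mul(5, y)), 3)) = Mul(-6, Add(Add(Mul(5, y), Mul(c, y)), 3)) = Mul(-6, Add(3, Mul(5, y), Mul(c, y))) = Add(-18, Mul(-30, y), Mul(-6, c, y)))
Mul(Mul(Add(Function('u')(-11, 11), -155), Pow(Add(117, 11), -1)), -31) = Mul(Mul(Add(Add(-18, Mul(-30, 11), Mul(-6, -11, 11)), -155), Pow(Add(117, 11), -1)), -31) = Mul(Mul(Add(Add(-18, -330, 726), -155), Pow(128, -1)), -31) = Mul(Mul(Add(378, -155), Rational(1, 128)), -31) = Mul(Mul(223, Rational(1, 128)), -31) = Mul(Rational(223, 128), -31) = Rational(-6913, 128)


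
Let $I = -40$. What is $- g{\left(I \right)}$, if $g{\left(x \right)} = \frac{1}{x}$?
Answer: $\frac{1}{40} \approx 0.025$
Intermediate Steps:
$- g{\left(I \right)} = - \frac{1}{-40} = \left(-1\right) \left(- \frac{1}{40}\right) = \frac{1}{40}$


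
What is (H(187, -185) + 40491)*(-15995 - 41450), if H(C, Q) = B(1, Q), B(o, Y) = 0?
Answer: -2326005495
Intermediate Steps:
H(C, Q) = 0
(H(187, -185) + 40491)*(-15995 - 41450) = (0 + 40491)*(-15995 - 41450) = 40491*(-57445) = -2326005495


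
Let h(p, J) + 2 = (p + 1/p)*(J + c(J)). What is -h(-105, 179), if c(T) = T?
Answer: 3947518/105 ≈ 37595.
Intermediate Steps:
h(p, J) = -2 + 2*J*(p + 1/p) (h(p, J) = -2 + (p + 1/p)*(J + J) = -2 + (p + 1/p)*(2*J) = -2 + 2*J*(p + 1/p))
-h(-105, 179) = -(-2 + 2*179*(-105) + 2*179/(-105)) = -(-2 - 37590 + 2*179*(-1/105)) = -(-2 - 37590 - 358/105) = -1*(-3947518/105) = 3947518/105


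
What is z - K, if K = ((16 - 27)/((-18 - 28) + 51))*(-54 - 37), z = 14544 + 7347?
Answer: 108454/5 ≈ 21691.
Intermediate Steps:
z = 21891
K = 1001/5 (K = -11/(-46 + 51)*(-91) = -11/5*(-91) = 1001/5 ≈ 200.20)
z - K = 21891 - 1*1001/5 = 21891 - 1001/5 = 108454/5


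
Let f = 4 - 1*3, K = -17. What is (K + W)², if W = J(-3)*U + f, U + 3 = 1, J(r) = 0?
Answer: 256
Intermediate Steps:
U = -2 (U = -3 + 1 = -2)
f = 1 (f = 4 - 3 = 1)
W = 1 (W = 0*(-2) + 1 = 0 + 1 = 1)
(K + W)² = (-17 + 1)² = (-16)² = 256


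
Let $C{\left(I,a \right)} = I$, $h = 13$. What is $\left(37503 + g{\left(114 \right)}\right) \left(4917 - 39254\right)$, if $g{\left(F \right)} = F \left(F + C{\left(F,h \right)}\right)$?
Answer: $-2180227815$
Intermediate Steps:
$g{\left(F \right)} = 2 F^{2}$ ($g{\left(F \right)} = F \left(F + F\right) = F 2 F = 2 F^{2}$)
$\left(37503 + g{\left(114 \right)}\right) \left(4917 - 39254\right) = \left(37503 + 2 \cdot 114^{2}\right) \left(4917 - 39254\right) = \left(37503 + 2 \cdot 12996\right) \left(-34337\right) = \left(37503 + 25992\right) \left(-34337\right) = 63495 \left(-34337\right) = -2180227815$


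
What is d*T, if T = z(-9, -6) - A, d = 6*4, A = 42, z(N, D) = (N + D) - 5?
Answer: -1488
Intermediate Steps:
z(N, D) = -5 + D + N (z(N, D) = (D + N) - 5 = -5 + D + N)
d = 24
T = -62 (T = (-5 - 6 - 9) - 1*42 = -20 - 42 = -62)
d*T = 24*(-62) = -1488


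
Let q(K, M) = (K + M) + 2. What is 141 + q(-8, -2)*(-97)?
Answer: 917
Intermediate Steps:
q(K, M) = 2 + K + M
141 + q(-8, -2)*(-97) = 141 + (2 - 8 - 2)*(-97) = 141 - 8*(-97) = 141 + 776 = 917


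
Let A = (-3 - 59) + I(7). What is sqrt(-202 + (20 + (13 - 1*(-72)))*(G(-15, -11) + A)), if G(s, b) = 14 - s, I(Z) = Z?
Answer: 2*I*sqrt(733) ≈ 54.148*I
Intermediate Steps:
A = -55 (A = (-3 - 59) + 7 = -62 + 7 = -55)
sqrt(-202 + (20 + (13 - 1*(-72)))*(G(-15, -11) + A)) = sqrt(-202 + (20 + (13 - 1*(-72)))*((14 - 1*(-15)) - 55)) = sqrt(-202 + (20 + (13 + 72))*((14 + 15) - 55)) = sqrt(-202 + (20 + 85)*(29 - 55)) = sqrt(-202 + 105*(-26)) = sqrt(-202 - 2730) = sqrt(-2932) = 2*I*sqrt(733)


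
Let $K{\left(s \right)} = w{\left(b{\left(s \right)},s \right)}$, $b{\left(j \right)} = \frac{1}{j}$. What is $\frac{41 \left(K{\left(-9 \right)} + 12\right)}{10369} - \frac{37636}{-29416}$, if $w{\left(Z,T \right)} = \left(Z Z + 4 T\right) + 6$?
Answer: $\frac{7463209703}{6176543706} \approx 1.2083$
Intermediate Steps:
$w{\left(Z,T \right)} = 6 + Z^{2} + 4 T$ ($w{\left(Z,T \right)} = \left(Z^{2} + 4 T\right) + 6 = 6 + Z^{2} + 4 T$)
$K{\left(s \right)} = 6 + \frac{1}{s^{2}} + 4 s$ ($K{\left(s \right)} = 6 + \left(\frac{1}{s}\right)^{2} + 4 s = 6 + \frac{1}{s^{2}} + 4 s$)
$\frac{41 \left(K{\left(-9 \right)} + 12\right)}{10369} - \frac{37636}{-29416} = \frac{41 \left(\left(6 + \frac{1}{81} + 4 \left(-9\right)\right) + 12\right)}{10369} - \frac{37636}{-29416} = 41 \left(\left(6 + \frac{1}{81} - 36\right) + 12\right) \frac{1}{10369} - - \frac{9409}{7354} = 41 \left(- \frac{2429}{81} + 12\right) \frac{1}{10369} + \frac{9409}{7354} = 41 \left(- \frac{1457}{81}\right) \frac{1}{10369} + \frac{9409}{7354} = \left(- \frac{59737}{81}\right) \frac{1}{10369} + \frac{9409}{7354} = - \frac{59737}{839889} + \frac{9409}{7354} = \frac{7463209703}{6176543706}$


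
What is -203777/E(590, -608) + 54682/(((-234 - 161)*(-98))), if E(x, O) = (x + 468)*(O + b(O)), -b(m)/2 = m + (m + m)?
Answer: 16798660257/12450374720 ≈ 1.3492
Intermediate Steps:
b(m) = -6*m (b(m) = -2*(m + (m + m)) = -2*(m + 2*m) = -6*m)
E(x, O) = -5*O*(468 + x) (E(x, O) = (x + 468)*(O - 6*O) = (468 + x)*(-5*O) = -5*O*(468 + x))
-203777/E(590, -608) + 54682/(((-234 - 161)*(-98))) = -203777*(-1/(3040*(-468 - 1*590))) + 54682/(((-234 - 161)*(-98))) = -203777*(-1/(3040*(-468 - 590))) + 54682/((-395*(-98))) = -203777/(5*(-608)*(-1058)) + 54682/38710 = -203777/3216320 + 54682*(1/38710) = -203777*1/3216320 + 27341/19355 = -203777/3216320 + 27341/19355 = 16798660257/12450374720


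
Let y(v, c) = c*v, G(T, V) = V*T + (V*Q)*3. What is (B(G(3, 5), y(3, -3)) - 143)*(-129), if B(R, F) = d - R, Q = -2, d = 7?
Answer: 15609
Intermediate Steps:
G(T, V) = -6*V + T*V (G(T, V) = V*T + (V*(-2))*3 = T*V - 2*V*3 = T*V - 6*V = -6*V + T*V)
B(R, F) = 7 - R
(B(G(3, 5), y(3, -3)) - 143)*(-129) = ((7 - 5*(-6 + 3)) - 143)*(-129) = ((7 - 5*(-3)) - 143)*(-129) = ((7 - 1*(-15)) - 143)*(-129) = ((7 + 15) - 143)*(-129) = (22 - 143)*(-129) = -121*(-129) = 15609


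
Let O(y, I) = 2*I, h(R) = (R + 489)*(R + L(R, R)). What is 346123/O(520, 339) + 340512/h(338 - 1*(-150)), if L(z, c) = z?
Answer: 20642321627/40406766 ≈ 510.86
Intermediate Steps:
h(R) = 2*R*(489 + R) (h(R) = (R + 489)*(R + R) = (489 + R)*(2*R) = 2*R*(489 + R))
346123/O(520, 339) + 340512/h(338 - 1*(-150)) = 346123/((2*339)) + 340512/((2*(338 - 1*(-150))*(489 + (338 - 1*(-150))))) = 346123/678 + 340512/((2*(338 + 150)*(489 + (338 + 150)))) = 346123*(1/678) + 340512/((2*488*(489 + 488))) = 346123/678 + 340512/((2*488*977)) = 346123/678 + 340512/953552 = 346123/678 + 340512*(1/953552) = 346123/678 + 21282/59597 = 20642321627/40406766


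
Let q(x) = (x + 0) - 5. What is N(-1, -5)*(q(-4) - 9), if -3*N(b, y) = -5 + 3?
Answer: -12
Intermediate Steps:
N(b, y) = 2/3 (N(b, y) = -(-5 + 3)/3 = -1/3*(-2) = 2/3)
q(x) = -5 + x (q(x) = x - 5 = -5 + x)
N(-1, -5)*(q(-4) - 9) = 2*((-5 - 4) - 9)/3 = 2*(-9 - 9)/3 = (2/3)*(-18) = -12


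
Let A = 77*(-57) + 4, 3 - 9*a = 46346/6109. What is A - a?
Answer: -241063666/54981 ≈ -4384.5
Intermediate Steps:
a = -28019/54981 (a = 1/3 - 46346/(9*6109) = 1/3 - 1/9*46346/6109 = 1/3 - 46346/54981 = -28019/54981 ≈ -0.50961)
A = -4385 (A = -4389 + 4 = -4385)
A - a = -4385 - 1*(-28019/54981) = -4385 + 28019/54981 = -241063666/54981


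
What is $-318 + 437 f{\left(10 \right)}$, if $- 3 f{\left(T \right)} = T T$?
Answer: $- \frac{44654}{3} \approx -14885.0$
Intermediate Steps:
$f{\left(T \right)} = - \frac{T^{2}}{3}$ ($f{\left(T \right)} = - \frac{T T}{3} = - \frac{T^{2}}{3}$)
$-318 + 437 f{\left(10 \right)} = -318 + 437 \left(- \frac{10^{2}}{3}\right) = -318 + 437 \left(\left(- \frac{1}{3}\right) 100\right) = -318 + 437 \left(- \frac{100}{3}\right) = -318 - \frac{43700}{3} = - \frac{44654}{3}$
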